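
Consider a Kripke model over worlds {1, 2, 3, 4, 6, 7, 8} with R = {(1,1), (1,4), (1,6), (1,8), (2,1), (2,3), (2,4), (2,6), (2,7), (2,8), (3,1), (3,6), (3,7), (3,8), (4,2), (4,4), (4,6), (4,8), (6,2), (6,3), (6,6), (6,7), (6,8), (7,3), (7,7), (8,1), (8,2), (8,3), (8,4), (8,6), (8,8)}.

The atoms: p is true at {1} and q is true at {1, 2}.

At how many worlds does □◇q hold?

3

1: successors {1, 4, 6, 8}; ◇q there: 1:T, 4:T, 6:T, 8:T. ✓
2: successors {1, 3, 4, 6, 7, 8}; ◇q there: 1:T, 3:T, 4:T, 6:T, 7:F, 8:T. ✗
3: successors {1, 6, 7, 8}; ◇q there: 1:T, 6:T, 7:F, 8:T. ✗
4: successors {2, 4, 6, 8}; ◇q there: 2:T, 4:T, 6:T, 8:T. ✓
6: successors {2, 3, 6, 7, 8}; ◇q there: 2:T, 3:T, 6:T, 7:F, 8:T. ✗
7: successors {3, 7}; ◇q there: 3:T, 7:F. ✗
8: successors {1, 2, 3, 4, 6, 8}; ◇q there: 1:T, 2:T, 3:T, 4:T, 6:T, 8:T. ✓
Satisfying worlds: {1, 4, 8}.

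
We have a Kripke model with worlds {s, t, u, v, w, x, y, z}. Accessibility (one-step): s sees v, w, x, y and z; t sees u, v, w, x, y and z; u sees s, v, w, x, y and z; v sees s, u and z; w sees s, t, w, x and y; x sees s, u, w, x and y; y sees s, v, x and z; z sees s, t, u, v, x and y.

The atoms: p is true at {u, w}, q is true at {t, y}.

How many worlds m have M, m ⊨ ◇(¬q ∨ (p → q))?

8

s: successors {v, w, x, y, z}; ¬q ∨ (p → q) there: v:T, w:T, x:T, y:T, z:T. ✓
t: successors {u, v, w, x, y, z}; ¬q ∨ (p → q) there: u:T, v:T, w:T, x:T, y:T, z:T. ✓
u: successors {s, v, w, x, y, z}; ¬q ∨ (p → q) there: s:T, v:T, w:T, x:T, y:T, z:T. ✓
v: successors {s, u, z}; ¬q ∨ (p → q) there: s:T, u:T, z:T. ✓
w: successors {s, t, w, x, y}; ¬q ∨ (p → q) there: s:T, t:T, w:T, x:T, y:T. ✓
x: successors {s, u, w, x, y}; ¬q ∨ (p → q) there: s:T, u:T, w:T, x:T, y:T. ✓
y: successors {s, v, x, z}; ¬q ∨ (p → q) there: s:T, v:T, x:T, z:T. ✓
z: successors {s, t, u, v, x, y}; ¬q ∨ (p → q) there: s:T, t:T, u:T, v:T, x:T, y:T. ✓
Satisfying worlds: {s, t, u, v, w, x, y, z}.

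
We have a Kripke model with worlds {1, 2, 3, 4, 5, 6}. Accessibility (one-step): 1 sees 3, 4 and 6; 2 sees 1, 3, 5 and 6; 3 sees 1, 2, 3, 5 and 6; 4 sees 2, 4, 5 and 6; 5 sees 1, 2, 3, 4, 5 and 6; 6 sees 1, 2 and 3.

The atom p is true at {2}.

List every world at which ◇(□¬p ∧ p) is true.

{3, 4, 5, 6}

1: successors {3, 4, 6}; □¬p ∧ p there: 3:F, 4:F, 6:F. ✗
2: successors {1, 3, 5, 6}; □¬p ∧ p there: 1:F, 3:F, 5:F, 6:F. ✗
3: successors {1, 2, 3, 5, 6}; □¬p ∧ p there: 1:F, 2:T, 3:F, 5:F, 6:F. ✓
4: successors {2, 4, 5, 6}; □¬p ∧ p there: 2:T, 4:F, 5:F, 6:F. ✓
5: successors {1, 2, 3, 4, 5, 6}; □¬p ∧ p there: 1:F, 2:T, 3:F, 4:F, 5:F, 6:F. ✓
6: successors {1, 2, 3}; □¬p ∧ p there: 1:F, 2:T, 3:F. ✓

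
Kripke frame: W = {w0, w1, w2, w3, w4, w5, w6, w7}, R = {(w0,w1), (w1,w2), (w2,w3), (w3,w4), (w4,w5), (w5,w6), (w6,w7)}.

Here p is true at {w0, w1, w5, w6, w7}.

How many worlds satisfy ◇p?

4

w0: successors {w1}; p there: w1:T. ✓
w1: successors {w2}; p there: w2:F. ✗
w2: successors {w3}; p there: w3:F. ✗
w3: successors {w4}; p there: w4:F. ✗
w4: successors {w5}; p there: w5:T. ✓
w5: successors {w6}; p there: w6:T. ✓
w6: successors {w7}; p there: w7:T. ✓
w7: no successors, so ◇p fails. ✗
Satisfying worlds: {w0, w4, w5, w6}.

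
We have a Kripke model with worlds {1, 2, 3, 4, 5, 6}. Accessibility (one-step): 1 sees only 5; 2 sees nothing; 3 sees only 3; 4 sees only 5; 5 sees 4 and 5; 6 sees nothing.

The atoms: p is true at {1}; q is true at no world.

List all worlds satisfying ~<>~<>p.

{2, 6}

1: <>~<>p is T. ✗
2: <>~<>p is F. ✓
3: <>~<>p is T. ✗
4: <>~<>p is T. ✗
5: <>~<>p is T. ✗
6: <>~<>p is F. ✓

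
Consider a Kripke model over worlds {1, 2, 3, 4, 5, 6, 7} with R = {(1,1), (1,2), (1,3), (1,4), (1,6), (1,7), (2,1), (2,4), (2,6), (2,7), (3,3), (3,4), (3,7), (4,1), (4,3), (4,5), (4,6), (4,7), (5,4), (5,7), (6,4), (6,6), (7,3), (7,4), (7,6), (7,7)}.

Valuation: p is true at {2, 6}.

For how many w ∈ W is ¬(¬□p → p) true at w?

5

1: ¬□p → p is F. ✓
2: ¬□p → p is T. ✗
3: ¬□p → p is F. ✓
4: ¬□p → p is F. ✓
5: ¬□p → p is F. ✓
6: ¬□p → p is T. ✗
7: ¬□p → p is F. ✓
Satisfying worlds: {1, 3, 4, 5, 7}.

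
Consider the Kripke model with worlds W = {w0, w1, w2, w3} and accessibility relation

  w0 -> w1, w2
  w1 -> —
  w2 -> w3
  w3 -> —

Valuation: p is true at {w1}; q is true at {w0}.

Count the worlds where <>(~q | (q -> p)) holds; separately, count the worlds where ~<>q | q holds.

2 and 4

For <>(~q | (q -> p)):
w0: successors {w1, w2}; ~q | (q -> p) there: w1:T, w2:T. ✓
w1: no successors, so <>(~q | (q -> p)) fails. ✗
w2: successors {w3}; ~q | (q -> p) there: w3:T. ✓
w3: no successors, so <>(~q | (q -> p)) fails. ✗
— 2 worlds.
For ~<>q | q:
w0: ~<>q is T, q is T. ✓
w1: ~<>q is T, q is F. ✓
w2: ~<>q is T, q is F. ✓
w3: ~<>q is T, q is F. ✓
— 4 worlds.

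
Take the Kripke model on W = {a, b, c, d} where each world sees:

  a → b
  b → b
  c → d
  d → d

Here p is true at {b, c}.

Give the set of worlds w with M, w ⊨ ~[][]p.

a: [][]p is T. ✗
b: [][]p is T. ✗
c: [][]p is F. ✓
d: [][]p is F. ✓

{c, d}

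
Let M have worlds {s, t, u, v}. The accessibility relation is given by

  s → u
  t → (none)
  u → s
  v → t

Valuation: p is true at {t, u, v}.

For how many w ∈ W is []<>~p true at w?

s: successors {u}; <>~p there: u:T. ✓
t: no successors, so []<>~p holds vacuously. ✓
u: successors {s}; <>~p there: s:F. ✗
v: successors {t}; <>~p there: t:F. ✗
Satisfying worlds: {s, t}.

2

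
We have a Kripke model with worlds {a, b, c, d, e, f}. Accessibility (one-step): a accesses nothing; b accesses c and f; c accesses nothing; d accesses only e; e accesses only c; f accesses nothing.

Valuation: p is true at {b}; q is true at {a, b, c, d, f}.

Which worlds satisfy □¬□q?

{a, c, f}

a: no successors, so □¬□q holds vacuously. ✓
b: successors {c, f}; ¬□q there: c:F, f:F. ✗
c: no successors, so □¬□q holds vacuously. ✓
d: successors {e}; ¬□q there: e:F. ✗
e: successors {c}; ¬□q there: c:F. ✗
f: no successors, so □¬□q holds vacuously. ✓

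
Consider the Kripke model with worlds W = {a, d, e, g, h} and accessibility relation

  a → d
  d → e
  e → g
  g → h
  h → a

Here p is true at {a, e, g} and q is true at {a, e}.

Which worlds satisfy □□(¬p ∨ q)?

a: successors {d}; □(¬p ∨ q) there: d:T. ✓
d: successors {e}; □(¬p ∨ q) there: e:F. ✗
e: successors {g}; □(¬p ∨ q) there: g:T. ✓
g: successors {h}; □(¬p ∨ q) there: h:T. ✓
h: successors {a}; □(¬p ∨ q) there: a:T. ✓

{a, e, g, h}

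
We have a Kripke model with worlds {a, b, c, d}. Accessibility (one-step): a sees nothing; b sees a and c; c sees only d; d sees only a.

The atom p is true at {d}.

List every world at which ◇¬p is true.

a: no successors, so ◇¬p fails. ✗
b: successors {a, c}; ¬p there: a:T, c:T. ✓
c: successors {d}; ¬p there: d:F. ✗
d: successors {a}; ¬p there: a:T. ✓

{b, d}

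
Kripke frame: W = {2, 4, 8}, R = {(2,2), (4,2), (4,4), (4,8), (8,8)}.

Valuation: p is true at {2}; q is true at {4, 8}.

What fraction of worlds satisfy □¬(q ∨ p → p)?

1/3

2: successors {2}; ¬(q ∨ p → p) there: 2:F. ✗
4: successors {2, 4, 8}; ¬(q ∨ p → p) there: 2:F, 4:T, 8:T. ✗
8: successors {8}; ¬(q ∨ p → p) there: 8:T. ✓
That's 1 of 3 worlds, so 1/3.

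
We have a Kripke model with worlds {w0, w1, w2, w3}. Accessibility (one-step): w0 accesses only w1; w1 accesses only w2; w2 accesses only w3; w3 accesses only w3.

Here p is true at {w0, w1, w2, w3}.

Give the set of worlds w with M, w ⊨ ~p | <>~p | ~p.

∅

w0: ~p | <>~p is F, ~p is F. ✗
w1: ~p | <>~p is F, ~p is F. ✗
w2: ~p | <>~p is F, ~p is F. ✗
w3: ~p | <>~p is F, ~p is F. ✗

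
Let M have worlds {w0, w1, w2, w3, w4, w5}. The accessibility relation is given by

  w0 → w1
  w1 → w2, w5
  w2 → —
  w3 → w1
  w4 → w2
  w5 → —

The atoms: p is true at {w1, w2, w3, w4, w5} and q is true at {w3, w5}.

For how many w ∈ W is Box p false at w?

0

w0: successors {w1}; p there: w1:T. ✓
w1: successors {w2, w5}; p there: w2:T, w5:T. ✓
w2: no successors, so Box p holds vacuously. ✓
w3: successors {w1}; p there: w1:T. ✓
w4: successors {w2}; p there: w2:T. ✓
w5: no successors, so Box p holds vacuously. ✓
Satisfying worlds: {w0, w1, w2, w3, w4, w5}.
So Box p fails at the other 0 worlds.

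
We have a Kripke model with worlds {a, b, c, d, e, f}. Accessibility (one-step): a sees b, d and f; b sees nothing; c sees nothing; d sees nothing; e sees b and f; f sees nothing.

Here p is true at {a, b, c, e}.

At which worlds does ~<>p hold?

a: <>p is T. ✗
b: <>p is F. ✓
c: <>p is F. ✓
d: <>p is F. ✓
e: <>p is T. ✗
f: <>p is F. ✓

{b, c, d, f}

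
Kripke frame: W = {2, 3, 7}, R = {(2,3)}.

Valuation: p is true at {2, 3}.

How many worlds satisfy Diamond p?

2: successors {3}; p there: 3:T. ✓
3: no successors, so Diamond p fails. ✗
7: no successors, so Diamond p fails. ✗
Satisfying worlds: {2}.

1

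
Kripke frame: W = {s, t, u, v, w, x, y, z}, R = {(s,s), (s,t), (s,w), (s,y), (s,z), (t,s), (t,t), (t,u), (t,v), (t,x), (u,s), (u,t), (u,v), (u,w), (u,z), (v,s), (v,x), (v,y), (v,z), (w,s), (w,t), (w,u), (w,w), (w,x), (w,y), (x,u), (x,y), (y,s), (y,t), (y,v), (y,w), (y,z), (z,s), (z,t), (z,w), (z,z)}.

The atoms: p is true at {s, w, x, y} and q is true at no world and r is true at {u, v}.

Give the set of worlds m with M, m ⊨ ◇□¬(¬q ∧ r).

{s, t, u, v, w, y, z}

s: successors {s, t, w, y, z}; □¬(¬q ∧ r) there: s:T, t:F, w:F, y:F, z:T. ✓
t: successors {s, t, u, v, x}; □¬(¬q ∧ r) there: s:T, t:F, u:F, v:T, x:F. ✓
u: successors {s, t, v, w, z}; □¬(¬q ∧ r) there: s:T, t:F, v:T, w:F, z:T. ✓
v: successors {s, x, y, z}; □¬(¬q ∧ r) there: s:T, x:F, y:F, z:T. ✓
w: successors {s, t, u, w, x, y}; □¬(¬q ∧ r) there: s:T, t:F, u:F, w:F, x:F, y:F. ✓
x: successors {u, y}; □¬(¬q ∧ r) there: u:F, y:F. ✗
y: successors {s, t, v, w, z}; □¬(¬q ∧ r) there: s:T, t:F, v:T, w:F, z:T. ✓
z: successors {s, t, w, z}; □¬(¬q ∧ r) there: s:T, t:F, w:F, z:T. ✓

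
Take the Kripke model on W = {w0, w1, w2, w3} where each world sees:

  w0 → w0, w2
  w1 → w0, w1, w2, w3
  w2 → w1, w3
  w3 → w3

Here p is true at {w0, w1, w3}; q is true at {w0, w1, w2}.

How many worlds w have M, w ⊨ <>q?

3

w0: successors {w0, w2}; q there: w0:T, w2:T. ✓
w1: successors {w0, w1, w2, w3}; q there: w0:T, w1:T, w2:T, w3:F. ✓
w2: successors {w1, w3}; q there: w1:T, w3:F. ✓
w3: successors {w3}; q there: w3:F. ✗
Satisfying worlds: {w0, w1, w2}.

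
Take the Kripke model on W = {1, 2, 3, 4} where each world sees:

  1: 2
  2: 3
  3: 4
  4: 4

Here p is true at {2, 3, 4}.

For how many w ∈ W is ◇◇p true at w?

1: successors {2}; ◇p there: 2:T. ✓
2: successors {3}; ◇p there: 3:T. ✓
3: successors {4}; ◇p there: 4:T. ✓
4: successors {4}; ◇p there: 4:T. ✓
Satisfying worlds: {1, 2, 3, 4}.

4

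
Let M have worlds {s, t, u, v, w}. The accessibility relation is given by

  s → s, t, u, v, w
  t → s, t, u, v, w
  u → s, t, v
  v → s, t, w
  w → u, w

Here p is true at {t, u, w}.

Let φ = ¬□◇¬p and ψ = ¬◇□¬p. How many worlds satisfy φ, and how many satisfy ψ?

4 and 5

For ¬□◇¬p:
s: □◇¬p is F. ✓
t: □◇¬p is F. ✓
u: □◇¬p is T. ✗
v: □◇¬p is F. ✓
w: □◇¬p is F. ✓
— 4 worlds.
For ¬◇□¬p:
s: ◇□¬p is F. ✓
t: ◇□¬p is F. ✓
u: ◇□¬p is F. ✓
v: ◇□¬p is F. ✓
w: ◇□¬p is F. ✓
— 5 worlds.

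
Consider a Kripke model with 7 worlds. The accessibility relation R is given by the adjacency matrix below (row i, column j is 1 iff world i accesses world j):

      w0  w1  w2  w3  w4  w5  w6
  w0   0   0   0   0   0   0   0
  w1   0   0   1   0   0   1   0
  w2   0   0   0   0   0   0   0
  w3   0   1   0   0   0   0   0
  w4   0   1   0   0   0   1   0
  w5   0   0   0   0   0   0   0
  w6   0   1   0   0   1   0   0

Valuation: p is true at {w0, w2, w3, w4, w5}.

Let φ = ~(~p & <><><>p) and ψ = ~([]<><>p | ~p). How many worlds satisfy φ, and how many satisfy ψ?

For ~(~p & <><><>p):
w0: ~p & <><><>p is F. ✓
w1: ~p & <><><>p is F. ✓
w2: ~p & <><><>p is F. ✓
w3: ~p & <><><>p is F. ✓
w4: ~p & <><><>p is F. ✓
w5: ~p & <><><>p is F. ✓
w6: ~p & <><><>p is T. ✗
— 6 worlds.
For ~([]<><>p | ~p):
w0: []<><>p | ~p is T. ✗
w1: []<><>p | ~p is T. ✗
w2: []<><>p | ~p is T. ✗
w3: []<><>p | ~p is F. ✓
w4: []<><>p | ~p is F. ✓
w5: []<><>p | ~p is T. ✗
w6: []<><>p | ~p is T. ✗
— 2 worlds.

6 and 2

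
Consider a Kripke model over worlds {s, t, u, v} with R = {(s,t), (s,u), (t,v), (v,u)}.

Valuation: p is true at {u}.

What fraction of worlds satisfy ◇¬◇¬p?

s: successors {t, u}; ¬◇¬p there: t:F, u:T. ✓
t: successors {v}; ¬◇¬p there: v:T. ✓
u: no successors, so ◇¬◇¬p fails. ✗
v: successors {u}; ¬◇¬p there: u:T. ✓
That's 3 of 4 worlds, so 3/4.

3/4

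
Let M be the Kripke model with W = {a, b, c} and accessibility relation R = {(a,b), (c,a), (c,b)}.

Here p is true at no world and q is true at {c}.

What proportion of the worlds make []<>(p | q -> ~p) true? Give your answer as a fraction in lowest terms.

1/3

a: successors {b}; <>(p | q -> ~p) there: b:F. ✗
b: no successors, so []<>(p | q -> ~p) holds vacuously. ✓
c: successors {a, b}; <>(p | q -> ~p) there: a:T, b:F. ✗
That's 1 of 3 worlds, so 1/3.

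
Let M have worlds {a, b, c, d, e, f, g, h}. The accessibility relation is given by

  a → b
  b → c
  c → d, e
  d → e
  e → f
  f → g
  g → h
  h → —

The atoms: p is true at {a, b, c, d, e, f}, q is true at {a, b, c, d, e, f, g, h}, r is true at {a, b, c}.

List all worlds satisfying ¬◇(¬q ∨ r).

{c, d, e, f, g, h}

a: ◇(¬q ∨ r) is T. ✗
b: ◇(¬q ∨ r) is T. ✗
c: ◇(¬q ∨ r) is F. ✓
d: ◇(¬q ∨ r) is F. ✓
e: ◇(¬q ∨ r) is F. ✓
f: ◇(¬q ∨ r) is F. ✓
g: ◇(¬q ∨ r) is F. ✓
h: ◇(¬q ∨ r) is F. ✓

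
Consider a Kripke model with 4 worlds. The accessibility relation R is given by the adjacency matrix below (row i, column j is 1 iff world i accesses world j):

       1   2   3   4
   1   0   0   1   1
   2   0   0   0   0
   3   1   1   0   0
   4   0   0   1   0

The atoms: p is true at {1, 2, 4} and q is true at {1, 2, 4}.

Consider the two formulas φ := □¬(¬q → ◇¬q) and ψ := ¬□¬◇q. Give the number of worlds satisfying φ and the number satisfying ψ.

For □¬(¬q → ◇¬q):
1: successors {3, 4}; ¬(¬q → ◇¬q) there: 3:T, 4:F. ✗
2: no successors, so □¬(¬q → ◇¬q) holds vacuously. ✓
3: successors {1, 2}; ¬(¬q → ◇¬q) there: 1:F, 2:F. ✗
4: successors {3}; ¬(¬q → ◇¬q) there: 3:T. ✓
— 2 worlds.
For ¬□¬◇q:
1: □¬◇q is F. ✓
2: □¬◇q is T. ✗
3: □¬◇q is F. ✓
4: □¬◇q is F. ✓
— 3 worlds.

2 and 3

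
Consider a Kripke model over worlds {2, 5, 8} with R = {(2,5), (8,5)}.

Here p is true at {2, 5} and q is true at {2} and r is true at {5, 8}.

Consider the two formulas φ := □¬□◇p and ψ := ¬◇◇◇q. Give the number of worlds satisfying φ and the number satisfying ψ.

For □¬□◇p:
2: successors {5}; ¬□◇p there: 5:F. ✗
5: no successors, so □¬□◇p holds vacuously. ✓
8: successors {5}; ¬□◇p there: 5:F. ✗
— 1 world.
For ¬◇◇◇q:
2: ◇◇◇q is F. ✓
5: ◇◇◇q is F. ✓
8: ◇◇◇q is F. ✓
— 3 worlds.

1 and 3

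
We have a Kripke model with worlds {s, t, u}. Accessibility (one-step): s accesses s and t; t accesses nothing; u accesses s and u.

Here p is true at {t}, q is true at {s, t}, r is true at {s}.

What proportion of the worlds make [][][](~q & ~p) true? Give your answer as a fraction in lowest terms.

s: successors {s, t}; [][](~q & ~p) there: s:F, t:T. ✗
t: no successors, so [][][](~q & ~p) holds vacuously. ✓
u: successors {s, u}; [][](~q & ~p) there: s:F, u:F. ✗
That's 1 of 3 worlds, so 1/3.

1/3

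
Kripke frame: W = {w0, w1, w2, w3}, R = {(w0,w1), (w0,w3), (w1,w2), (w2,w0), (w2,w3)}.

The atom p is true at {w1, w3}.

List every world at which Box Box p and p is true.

{w3}

w0: Box Box p is F, p is F. ✗
w1: Box Box p is F, p is T. ✗
w2: Box Box p is T, p is F. ✗
w3: Box Box p is T, p is T. ✓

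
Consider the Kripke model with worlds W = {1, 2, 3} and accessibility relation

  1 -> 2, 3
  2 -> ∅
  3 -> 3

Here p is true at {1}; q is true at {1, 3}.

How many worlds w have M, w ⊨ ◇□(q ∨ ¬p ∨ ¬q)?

2

1: successors {2, 3}; □(q ∨ ¬p ∨ ¬q) there: 2:T, 3:T. ✓
2: no successors, so ◇□(q ∨ ¬p ∨ ¬q) fails. ✗
3: successors {3}; □(q ∨ ¬p ∨ ¬q) there: 3:T. ✓
Satisfying worlds: {1, 3}.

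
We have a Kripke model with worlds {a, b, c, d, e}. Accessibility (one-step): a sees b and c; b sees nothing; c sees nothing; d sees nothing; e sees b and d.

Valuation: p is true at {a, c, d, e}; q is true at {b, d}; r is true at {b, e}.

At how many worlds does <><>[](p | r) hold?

a: successors {b, c}; <>[](p | r) there: b:F, c:F. ✗
b: no successors, so <><>[](p | r) fails. ✗
c: no successors, so <><>[](p | r) fails. ✗
d: no successors, so <><>[](p | r) fails. ✗
e: successors {b, d}; <>[](p | r) there: b:F, d:F. ✗
Satisfying worlds: ∅.

0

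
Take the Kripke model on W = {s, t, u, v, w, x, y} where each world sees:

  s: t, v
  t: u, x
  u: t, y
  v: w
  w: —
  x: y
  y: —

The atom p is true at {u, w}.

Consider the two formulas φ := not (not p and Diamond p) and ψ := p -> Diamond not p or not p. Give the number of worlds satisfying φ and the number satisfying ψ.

For not (not p and Diamond p):
s: not p and Diamond p is F. ✓
t: not p and Diamond p is T. ✗
u: not p and Diamond p is F. ✓
v: not p and Diamond p is T. ✗
w: not p and Diamond p is F. ✓
x: not p and Diamond p is F. ✓
y: not p and Diamond p is F. ✓
— 5 worlds.
For p -> Diamond not p or not p:
s: p is F, Diamond not p or not p is T. ✓
t: p is F, Diamond not p or not p is T. ✓
u: p is T, Diamond not p or not p is T. ✓
v: p is F, Diamond not p or not p is T. ✓
w: p is T, Diamond not p or not p is F. ✗
x: p is F, Diamond not p or not p is T. ✓
y: p is F, Diamond not p or not p is T. ✓
— 6 worlds.

5 and 6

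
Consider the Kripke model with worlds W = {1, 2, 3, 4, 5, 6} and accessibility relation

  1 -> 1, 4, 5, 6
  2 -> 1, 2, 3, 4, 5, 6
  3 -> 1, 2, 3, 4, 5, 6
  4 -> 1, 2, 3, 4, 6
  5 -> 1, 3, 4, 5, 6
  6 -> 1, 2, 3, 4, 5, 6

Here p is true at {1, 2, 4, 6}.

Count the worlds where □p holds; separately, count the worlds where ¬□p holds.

0 and 6

For □p:
1: successors {1, 4, 5, 6}; p there: 1:T, 4:T, 5:F, 6:T. ✗
2: successors {1, 2, 3, 4, 5, 6}; p there: 1:T, 2:T, 3:F, 4:T, 5:F, 6:T. ✗
3: successors {1, 2, 3, 4, 5, 6}; p there: 1:T, 2:T, 3:F, 4:T, 5:F, 6:T. ✗
4: successors {1, 2, 3, 4, 6}; p there: 1:T, 2:T, 3:F, 4:T, 6:T. ✗
5: successors {1, 3, 4, 5, 6}; p there: 1:T, 3:F, 4:T, 5:F, 6:T. ✗
6: successors {1, 2, 3, 4, 5, 6}; p there: 1:T, 2:T, 3:F, 4:T, 5:F, 6:T. ✗
— 0 worlds.
For ¬□p:
1: □p is F. ✓
2: □p is F. ✓
3: □p is F. ✓
4: □p is F. ✓
5: □p is F. ✓
6: □p is F. ✓
— 6 worlds.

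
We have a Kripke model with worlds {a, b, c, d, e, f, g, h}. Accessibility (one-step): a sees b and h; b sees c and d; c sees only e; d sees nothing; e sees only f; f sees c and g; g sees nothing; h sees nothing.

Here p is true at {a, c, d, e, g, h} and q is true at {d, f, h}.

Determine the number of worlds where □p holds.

6

a: successors {b, h}; p there: b:F, h:T. ✗
b: successors {c, d}; p there: c:T, d:T. ✓
c: successors {e}; p there: e:T. ✓
d: no successors, so □p holds vacuously. ✓
e: successors {f}; p there: f:F. ✗
f: successors {c, g}; p there: c:T, g:T. ✓
g: no successors, so □p holds vacuously. ✓
h: no successors, so □p holds vacuously. ✓
Satisfying worlds: {b, c, d, f, g, h}.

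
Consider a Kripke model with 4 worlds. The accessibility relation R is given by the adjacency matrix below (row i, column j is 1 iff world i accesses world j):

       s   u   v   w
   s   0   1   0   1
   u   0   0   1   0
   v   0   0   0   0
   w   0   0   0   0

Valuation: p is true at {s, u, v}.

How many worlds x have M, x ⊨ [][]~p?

3

s: successors {u, w}; []~p there: u:F, w:T. ✗
u: successors {v}; []~p there: v:T. ✓
v: no successors, so [][]~p holds vacuously. ✓
w: no successors, so [][]~p holds vacuously. ✓
Satisfying worlds: {u, v, w}.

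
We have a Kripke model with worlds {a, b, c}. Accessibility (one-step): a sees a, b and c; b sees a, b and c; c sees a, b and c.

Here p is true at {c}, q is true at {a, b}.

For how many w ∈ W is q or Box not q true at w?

2

a: q is T, Box not q is F. ✓
b: q is T, Box not q is F. ✓
c: q is F, Box not q is F. ✗
Satisfying worlds: {a, b}.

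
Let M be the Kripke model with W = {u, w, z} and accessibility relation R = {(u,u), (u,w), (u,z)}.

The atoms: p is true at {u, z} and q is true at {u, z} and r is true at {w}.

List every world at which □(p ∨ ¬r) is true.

{w, z}

u: successors {u, w, z}; p ∨ ¬r there: u:T, w:F, z:T. ✗
w: no successors, so □(p ∨ ¬r) holds vacuously. ✓
z: no successors, so □(p ∨ ¬r) holds vacuously. ✓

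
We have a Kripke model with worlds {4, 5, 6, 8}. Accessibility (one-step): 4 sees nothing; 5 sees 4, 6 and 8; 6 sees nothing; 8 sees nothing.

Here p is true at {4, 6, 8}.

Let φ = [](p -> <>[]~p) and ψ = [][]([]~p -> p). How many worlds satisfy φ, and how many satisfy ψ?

For [](p -> <>[]~p):
4: no successors, so [](p -> <>[]~p) holds vacuously. ✓
5: successors {4, 6, 8}; p -> <>[]~p there: 4:F, 6:F, 8:F. ✗
6: no successors, so [](p -> <>[]~p) holds vacuously. ✓
8: no successors, so [](p -> <>[]~p) holds vacuously. ✓
— 3 worlds.
For [][]([]~p -> p):
4: no successors, so [][]([]~p -> p) holds vacuously. ✓
5: successors {4, 6, 8}; []([]~p -> p) there: 4:T, 6:T, 8:T. ✓
6: no successors, so [][]([]~p -> p) holds vacuously. ✓
8: no successors, so [][]([]~p -> p) holds vacuously. ✓
— 4 worlds.

3 and 4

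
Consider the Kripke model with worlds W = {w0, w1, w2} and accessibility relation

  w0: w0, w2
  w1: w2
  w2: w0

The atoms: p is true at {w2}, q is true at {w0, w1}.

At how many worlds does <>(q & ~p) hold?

2

w0: successors {w0, w2}; q & ~p there: w0:T, w2:F. ✓
w1: successors {w2}; q & ~p there: w2:F. ✗
w2: successors {w0}; q & ~p there: w0:T. ✓
Satisfying worlds: {w0, w2}.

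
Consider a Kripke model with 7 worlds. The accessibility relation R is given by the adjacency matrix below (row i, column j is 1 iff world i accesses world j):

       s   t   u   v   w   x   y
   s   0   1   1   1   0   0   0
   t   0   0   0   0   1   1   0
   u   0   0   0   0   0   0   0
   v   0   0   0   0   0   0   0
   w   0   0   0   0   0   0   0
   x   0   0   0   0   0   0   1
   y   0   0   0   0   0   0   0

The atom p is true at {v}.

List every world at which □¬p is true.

s: successors {t, u, v}; ¬p there: t:T, u:T, v:F. ✗
t: successors {w, x}; ¬p there: w:T, x:T. ✓
u: no successors, so □¬p holds vacuously. ✓
v: no successors, so □¬p holds vacuously. ✓
w: no successors, so □¬p holds vacuously. ✓
x: successors {y}; ¬p there: y:T. ✓
y: no successors, so □¬p holds vacuously. ✓

{t, u, v, w, x, y}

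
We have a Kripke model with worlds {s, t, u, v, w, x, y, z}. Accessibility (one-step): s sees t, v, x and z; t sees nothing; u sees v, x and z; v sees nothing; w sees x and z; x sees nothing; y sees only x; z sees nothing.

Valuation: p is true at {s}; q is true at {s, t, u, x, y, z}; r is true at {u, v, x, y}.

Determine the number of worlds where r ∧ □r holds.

s: r is F, □r is F. ✗
t: r is F, □r is T. ✗
u: r is T, □r is F. ✗
v: r is T, □r is T. ✓
w: r is F, □r is F. ✗
x: r is T, □r is T. ✓
y: r is T, □r is T. ✓
z: r is F, □r is T. ✗
Satisfying worlds: {v, x, y}.

3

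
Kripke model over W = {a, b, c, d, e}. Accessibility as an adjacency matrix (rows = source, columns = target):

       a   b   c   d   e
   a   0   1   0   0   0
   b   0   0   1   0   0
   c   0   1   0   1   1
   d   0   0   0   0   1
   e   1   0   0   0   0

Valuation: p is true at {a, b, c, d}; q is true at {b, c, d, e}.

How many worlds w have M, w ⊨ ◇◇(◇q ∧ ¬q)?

2

a: successors {b}; ◇(◇q ∧ ¬q) there: b:F. ✗
b: successors {c}; ◇(◇q ∧ ¬q) there: c:F. ✗
c: successors {b, d, e}; ◇(◇q ∧ ¬q) there: b:F, d:F, e:T. ✓
d: successors {e}; ◇(◇q ∧ ¬q) there: e:T. ✓
e: successors {a}; ◇(◇q ∧ ¬q) there: a:F. ✗
Satisfying worlds: {c, d}.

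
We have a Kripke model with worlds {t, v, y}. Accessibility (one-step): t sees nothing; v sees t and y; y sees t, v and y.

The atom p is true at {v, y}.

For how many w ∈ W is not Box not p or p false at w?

t: not Box not p is F, p is F. ✗
v: not Box not p is T, p is T. ✓
y: not Box not p is T, p is T. ✓
Satisfying worlds: {v, y}.
So not Box not p or p fails at the other 1 world.

1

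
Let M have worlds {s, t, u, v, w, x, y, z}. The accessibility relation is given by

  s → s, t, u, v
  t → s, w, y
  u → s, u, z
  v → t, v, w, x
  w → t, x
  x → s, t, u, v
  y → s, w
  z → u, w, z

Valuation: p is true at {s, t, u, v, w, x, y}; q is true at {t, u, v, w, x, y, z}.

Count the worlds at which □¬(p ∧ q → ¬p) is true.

2

s: successors {s, t, u, v}; ¬(p ∧ q → ¬p) there: s:F, t:T, u:T, v:T. ✗
t: successors {s, w, y}; ¬(p ∧ q → ¬p) there: s:F, w:T, y:T. ✗
u: successors {s, u, z}; ¬(p ∧ q → ¬p) there: s:F, u:T, z:F. ✗
v: successors {t, v, w, x}; ¬(p ∧ q → ¬p) there: t:T, v:T, w:T, x:T. ✓
w: successors {t, x}; ¬(p ∧ q → ¬p) there: t:T, x:T. ✓
x: successors {s, t, u, v}; ¬(p ∧ q → ¬p) there: s:F, t:T, u:T, v:T. ✗
y: successors {s, w}; ¬(p ∧ q → ¬p) there: s:F, w:T. ✗
z: successors {u, w, z}; ¬(p ∧ q → ¬p) there: u:T, w:T, z:F. ✗
Satisfying worlds: {v, w}.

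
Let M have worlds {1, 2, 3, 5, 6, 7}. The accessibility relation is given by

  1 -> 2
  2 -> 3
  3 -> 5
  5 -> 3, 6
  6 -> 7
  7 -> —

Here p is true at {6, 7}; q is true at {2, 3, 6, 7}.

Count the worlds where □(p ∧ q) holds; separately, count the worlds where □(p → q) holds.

2 and 6

For □(p ∧ q):
1: successors {2}; p ∧ q there: 2:F. ✗
2: successors {3}; p ∧ q there: 3:F. ✗
3: successors {5}; p ∧ q there: 5:F. ✗
5: successors {3, 6}; p ∧ q there: 3:F, 6:T. ✗
6: successors {7}; p ∧ q there: 7:T. ✓
7: no successors, so □(p ∧ q) holds vacuously. ✓
— 2 worlds.
For □(p → q):
1: successors {2}; p → q there: 2:T. ✓
2: successors {3}; p → q there: 3:T. ✓
3: successors {5}; p → q there: 5:T. ✓
5: successors {3, 6}; p → q there: 3:T, 6:T. ✓
6: successors {7}; p → q there: 7:T. ✓
7: no successors, so □(p → q) holds vacuously. ✓
— 6 worlds.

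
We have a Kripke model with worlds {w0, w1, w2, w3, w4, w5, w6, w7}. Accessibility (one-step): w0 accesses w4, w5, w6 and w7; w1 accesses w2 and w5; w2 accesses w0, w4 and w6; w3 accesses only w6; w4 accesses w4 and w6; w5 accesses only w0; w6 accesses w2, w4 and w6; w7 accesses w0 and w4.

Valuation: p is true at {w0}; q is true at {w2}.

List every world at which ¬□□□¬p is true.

{w0, w2, w3, w4, w5, w6, w7}

w0: □□□¬p is F. ✓
w1: □□□¬p is T. ✗
w2: □□□¬p is F. ✓
w3: □□□¬p is F. ✓
w4: □□□¬p is F. ✓
w5: □□□¬p is F. ✓
w6: □□□¬p is F. ✓
w7: □□□¬p is F. ✓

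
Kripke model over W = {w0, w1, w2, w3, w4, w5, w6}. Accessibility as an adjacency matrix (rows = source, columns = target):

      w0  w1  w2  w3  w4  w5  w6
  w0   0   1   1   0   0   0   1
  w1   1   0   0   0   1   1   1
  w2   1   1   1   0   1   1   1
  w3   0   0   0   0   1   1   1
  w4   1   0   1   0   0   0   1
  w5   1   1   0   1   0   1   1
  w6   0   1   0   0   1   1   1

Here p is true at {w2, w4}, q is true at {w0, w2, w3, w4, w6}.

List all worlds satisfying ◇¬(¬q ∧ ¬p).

w0: successors {w1, w2, w6}; ¬(¬q ∧ ¬p) there: w1:F, w2:T, w6:T. ✓
w1: successors {w0, w4, w5, w6}; ¬(¬q ∧ ¬p) there: w0:T, w4:T, w5:F, w6:T. ✓
w2: successors {w0, w1, w2, w4, w5, w6}; ¬(¬q ∧ ¬p) there: w0:T, w1:F, w2:T, w4:T, w5:F, w6:T. ✓
w3: successors {w4, w5, w6}; ¬(¬q ∧ ¬p) there: w4:T, w5:F, w6:T. ✓
w4: successors {w0, w2, w6}; ¬(¬q ∧ ¬p) there: w0:T, w2:T, w6:T. ✓
w5: successors {w0, w1, w3, w5, w6}; ¬(¬q ∧ ¬p) there: w0:T, w1:F, w3:T, w5:F, w6:T. ✓
w6: successors {w1, w4, w5, w6}; ¬(¬q ∧ ¬p) there: w1:F, w4:T, w5:F, w6:T. ✓

{w0, w1, w2, w3, w4, w5, w6}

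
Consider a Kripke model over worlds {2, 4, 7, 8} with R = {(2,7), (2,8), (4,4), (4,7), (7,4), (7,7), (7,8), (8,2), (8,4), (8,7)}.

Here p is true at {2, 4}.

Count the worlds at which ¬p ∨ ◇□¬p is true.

2

2: ¬p is F, ◇□¬p is F. ✗
4: ¬p is F, ◇□¬p is F. ✗
7: ¬p is T, ◇□¬p is F. ✓
8: ¬p is T, ◇□¬p is T. ✓
Satisfying worlds: {7, 8}.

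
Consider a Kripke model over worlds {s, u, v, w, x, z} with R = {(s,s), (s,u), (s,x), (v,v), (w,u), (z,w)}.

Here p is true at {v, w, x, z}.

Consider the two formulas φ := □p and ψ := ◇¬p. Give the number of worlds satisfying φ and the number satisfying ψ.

4 and 2

For □p:
s: successors {s, u, x}; p there: s:F, u:F, x:T. ✗
u: no successors, so □p holds vacuously. ✓
v: successors {v}; p there: v:T. ✓
w: successors {u}; p there: u:F. ✗
x: no successors, so □p holds vacuously. ✓
z: successors {w}; p there: w:T. ✓
— 4 worlds.
For ◇¬p:
s: successors {s, u, x}; ¬p there: s:T, u:T, x:F. ✓
u: no successors, so ◇¬p fails. ✗
v: successors {v}; ¬p there: v:F. ✗
w: successors {u}; ¬p there: u:T. ✓
x: no successors, so ◇¬p fails. ✗
z: successors {w}; ¬p there: w:F. ✗
— 2 worlds.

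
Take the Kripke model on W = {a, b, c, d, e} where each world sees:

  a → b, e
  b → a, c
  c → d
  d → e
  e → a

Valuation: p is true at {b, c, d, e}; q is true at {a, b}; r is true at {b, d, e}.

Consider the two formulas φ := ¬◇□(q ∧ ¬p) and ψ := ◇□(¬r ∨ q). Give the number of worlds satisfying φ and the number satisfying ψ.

3 and 2

For ¬◇□(q ∧ ¬p):
a: ◇□(q ∧ ¬p) is T. ✗
b: ◇□(q ∧ ¬p) is F. ✓
c: ◇□(q ∧ ¬p) is F. ✓
d: ◇□(q ∧ ¬p) is T. ✗
e: ◇□(q ∧ ¬p) is F. ✓
— 3 worlds.
For ◇□(¬r ∨ q):
a: successors {b, e}; □(¬r ∨ q) there: b:T, e:T. ✓
b: successors {a, c}; □(¬r ∨ q) there: a:F, c:F. ✗
c: successors {d}; □(¬r ∨ q) there: d:F. ✗
d: successors {e}; □(¬r ∨ q) there: e:T. ✓
e: successors {a}; □(¬r ∨ q) there: a:F. ✗
— 2 worlds.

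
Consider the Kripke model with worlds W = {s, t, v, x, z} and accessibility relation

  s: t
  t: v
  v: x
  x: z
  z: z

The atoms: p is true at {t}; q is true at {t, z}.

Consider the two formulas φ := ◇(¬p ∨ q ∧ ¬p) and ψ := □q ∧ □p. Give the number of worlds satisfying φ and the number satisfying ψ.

For ◇(¬p ∨ q ∧ ¬p):
s: successors {t}; ¬p ∨ q ∧ ¬p there: t:F. ✗
t: successors {v}; ¬p ∨ q ∧ ¬p there: v:T. ✓
v: successors {x}; ¬p ∨ q ∧ ¬p there: x:T. ✓
x: successors {z}; ¬p ∨ q ∧ ¬p there: z:T. ✓
z: successors {z}; ¬p ∨ q ∧ ¬p there: z:T. ✓
— 4 worlds.
For □q ∧ □p:
s: □q is T, □p is T. ✓
t: □q is F, □p is F. ✗
v: □q is F, □p is F. ✗
x: □q is T, □p is F. ✗
z: □q is T, □p is F. ✗
— 1 world.

4 and 1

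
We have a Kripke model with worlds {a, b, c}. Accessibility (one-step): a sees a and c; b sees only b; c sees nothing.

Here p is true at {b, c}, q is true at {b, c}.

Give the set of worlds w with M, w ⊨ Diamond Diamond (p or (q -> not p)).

{a, b}

a: successors {a, c}; Diamond (p or (q -> not p)) there: a:T, c:F. ✓
b: successors {b}; Diamond (p or (q -> not p)) there: b:T. ✓
c: no successors, so Diamond Diamond (p or (q -> not p)) fails. ✗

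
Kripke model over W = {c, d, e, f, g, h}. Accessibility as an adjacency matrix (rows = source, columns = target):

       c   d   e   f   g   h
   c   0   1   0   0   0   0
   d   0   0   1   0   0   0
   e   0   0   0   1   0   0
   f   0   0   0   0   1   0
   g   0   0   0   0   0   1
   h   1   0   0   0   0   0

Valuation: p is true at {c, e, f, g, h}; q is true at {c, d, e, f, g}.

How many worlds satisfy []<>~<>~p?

c: successors {d}; <>~<>~p there: d:T. ✓
d: successors {e}; <>~<>~p there: e:T. ✓
e: successors {f}; <>~<>~p there: f:T. ✓
f: successors {g}; <>~<>~p there: g:T. ✓
g: successors {h}; <>~<>~p there: h:F. ✗
h: successors {c}; <>~<>~p there: c:T. ✓
Satisfying worlds: {c, d, e, f, h}.

5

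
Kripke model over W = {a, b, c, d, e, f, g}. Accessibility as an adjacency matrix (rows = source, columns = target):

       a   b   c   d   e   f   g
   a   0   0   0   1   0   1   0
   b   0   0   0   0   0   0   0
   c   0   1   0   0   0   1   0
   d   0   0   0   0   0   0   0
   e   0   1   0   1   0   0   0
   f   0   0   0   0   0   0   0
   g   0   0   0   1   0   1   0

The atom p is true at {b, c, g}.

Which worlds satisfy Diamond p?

{c, e}

a: successors {d, f}; p there: d:F, f:F. ✗
b: no successors, so Diamond p fails. ✗
c: successors {b, f}; p there: b:T, f:F. ✓
d: no successors, so Diamond p fails. ✗
e: successors {b, d}; p there: b:T, d:F. ✓
f: no successors, so Diamond p fails. ✗
g: successors {d, f}; p there: d:F, f:F. ✗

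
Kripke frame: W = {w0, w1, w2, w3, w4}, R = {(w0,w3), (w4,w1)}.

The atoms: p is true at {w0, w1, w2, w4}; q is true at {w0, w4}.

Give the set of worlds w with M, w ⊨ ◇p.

{w4}

w0: successors {w3}; p there: w3:F. ✗
w1: no successors, so ◇p fails. ✗
w2: no successors, so ◇p fails. ✗
w3: no successors, so ◇p fails. ✗
w4: successors {w1}; p there: w1:T. ✓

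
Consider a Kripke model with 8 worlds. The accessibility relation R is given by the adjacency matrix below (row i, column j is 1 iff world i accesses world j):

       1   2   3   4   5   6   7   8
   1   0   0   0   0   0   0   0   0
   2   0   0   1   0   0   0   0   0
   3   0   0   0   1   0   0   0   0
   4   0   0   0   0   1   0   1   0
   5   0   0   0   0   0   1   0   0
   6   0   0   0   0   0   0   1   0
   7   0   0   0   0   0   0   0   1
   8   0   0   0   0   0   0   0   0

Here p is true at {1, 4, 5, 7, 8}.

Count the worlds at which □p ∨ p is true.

1: □p is T, p is T. ✓
2: □p is F, p is F. ✗
3: □p is T, p is F. ✓
4: □p is T, p is T. ✓
5: □p is F, p is T. ✓
6: □p is T, p is F. ✓
7: □p is T, p is T. ✓
8: □p is T, p is T. ✓
Satisfying worlds: {1, 3, 4, 5, 6, 7, 8}.

7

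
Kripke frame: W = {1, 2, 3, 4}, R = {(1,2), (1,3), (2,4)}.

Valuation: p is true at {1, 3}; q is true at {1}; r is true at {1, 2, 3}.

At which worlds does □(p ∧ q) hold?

{3, 4}

1: successors {2, 3}; p ∧ q there: 2:F, 3:F. ✗
2: successors {4}; p ∧ q there: 4:F. ✗
3: no successors, so □(p ∧ q) holds vacuously. ✓
4: no successors, so □(p ∧ q) holds vacuously. ✓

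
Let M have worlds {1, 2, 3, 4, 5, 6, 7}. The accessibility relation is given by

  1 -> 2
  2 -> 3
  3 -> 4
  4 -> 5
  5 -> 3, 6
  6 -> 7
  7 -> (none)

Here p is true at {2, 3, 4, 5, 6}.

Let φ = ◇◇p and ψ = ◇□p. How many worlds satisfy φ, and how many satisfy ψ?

5 and 6

For ◇◇p:
1: successors {2}; ◇p there: 2:T. ✓
2: successors {3}; ◇p there: 3:T. ✓
3: successors {4}; ◇p there: 4:T. ✓
4: successors {5}; ◇p there: 5:T. ✓
5: successors {3, 6}; ◇p there: 3:T, 6:F. ✓
6: successors {7}; ◇p there: 7:F. ✗
7: no successors, so ◇◇p fails. ✗
— 5 worlds.
For ◇□p:
1: successors {2}; □p there: 2:T. ✓
2: successors {3}; □p there: 3:T. ✓
3: successors {4}; □p there: 4:T. ✓
4: successors {5}; □p there: 5:T. ✓
5: successors {3, 6}; □p there: 3:T, 6:F. ✓
6: successors {7}; □p there: 7:T. ✓
7: no successors, so ◇□p fails. ✗
— 6 worlds.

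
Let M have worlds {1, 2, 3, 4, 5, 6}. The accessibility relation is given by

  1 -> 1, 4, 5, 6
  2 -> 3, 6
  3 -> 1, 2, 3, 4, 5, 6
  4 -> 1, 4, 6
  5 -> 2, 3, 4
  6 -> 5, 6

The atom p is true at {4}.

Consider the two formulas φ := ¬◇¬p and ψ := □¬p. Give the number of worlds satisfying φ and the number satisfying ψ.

0 and 2

For ¬◇¬p:
1: ◇¬p is T. ✗
2: ◇¬p is T. ✗
3: ◇¬p is T. ✗
4: ◇¬p is T. ✗
5: ◇¬p is T. ✗
6: ◇¬p is T. ✗
— 0 worlds.
For □¬p:
1: successors {1, 4, 5, 6}; ¬p there: 1:T, 4:F, 5:T, 6:T. ✗
2: successors {3, 6}; ¬p there: 3:T, 6:T. ✓
3: successors {1, 2, 3, 4, 5, 6}; ¬p there: 1:T, 2:T, 3:T, 4:F, 5:T, 6:T. ✗
4: successors {1, 4, 6}; ¬p there: 1:T, 4:F, 6:T. ✗
5: successors {2, 3, 4}; ¬p there: 2:T, 3:T, 4:F. ✗
6: successors {5, 6}; ¬p there: 5:T, 6:T. ✓
— 2 worlds.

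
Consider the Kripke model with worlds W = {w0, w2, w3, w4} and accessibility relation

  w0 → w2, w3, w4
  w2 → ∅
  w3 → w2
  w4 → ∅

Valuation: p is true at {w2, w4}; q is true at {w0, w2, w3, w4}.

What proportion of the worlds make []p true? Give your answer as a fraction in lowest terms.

w0: successors {w2, w3, w4}; p there: w2:T, w3:F, w4:T. ✗
w2: no successors, so []p holds vacuously. ✓
w3: successors {w2}; p there: w2:T. ✓
w4: no successors, so []p holds vacuously. ✓
That's 3 of 4 worlds, so 3/4.

3/4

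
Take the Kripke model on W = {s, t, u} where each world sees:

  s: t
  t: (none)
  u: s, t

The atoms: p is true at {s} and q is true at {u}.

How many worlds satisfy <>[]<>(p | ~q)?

s: successors {t}; []<>(p | ~q) there: t:T. ✓
t: no successors, so <>[]<>(p | ~q) fails. ✗
u: successors {s, t}; []<>(p | ~q) there: s:F, t:T. ✓
Satisfying worlds: {s, u}.

2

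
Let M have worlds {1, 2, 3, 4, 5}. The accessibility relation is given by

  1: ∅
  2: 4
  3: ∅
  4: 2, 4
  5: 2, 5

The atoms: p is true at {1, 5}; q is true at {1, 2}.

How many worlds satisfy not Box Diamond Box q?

3

1: Box Diamond Box q is T. ✗
2: Box Diamond Box q is F. ✓
3: Box Diamond Box q is T. ✗
4: Box Diamond Box q is F. ✓
5: Box Diamond Box q is F. ✓
Satisfying worlds: {2, 4, 5}.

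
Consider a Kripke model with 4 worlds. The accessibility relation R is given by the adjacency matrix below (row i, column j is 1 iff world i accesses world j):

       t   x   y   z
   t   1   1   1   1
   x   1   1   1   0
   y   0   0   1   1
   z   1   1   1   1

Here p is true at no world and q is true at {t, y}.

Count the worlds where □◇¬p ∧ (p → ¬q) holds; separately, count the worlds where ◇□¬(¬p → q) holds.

4 and 0

For □◇¬p ∧ (p → ¬q):
t: □◇¬p is T, p → ¬q is T. ✓
x: □◇¬p is T, p → ¬q is T. ✓
y: □◇¬p is T, p → ¬q is T. ✓
z: □◇¬p is T, p → ¬q is T. ✓
— 4 worlds.
For ◇□¬(¬p → q):
t: successors {t, x, y, z}; □¬(¬p → q) there: t:F, x:F, y:F, z:F. ✗
x: successors {t, x, y}; □¬(¬p → q) there: t:F, x:F, y:F. ✗
y: successors {y, z}; □¬(¬p → q) there: y:F, z:F. ✗
z: successors {t, x, y, z}; □¬(¬p → q) there: t:F, x:F, y:F, z:F. ✗
— 0 worlds.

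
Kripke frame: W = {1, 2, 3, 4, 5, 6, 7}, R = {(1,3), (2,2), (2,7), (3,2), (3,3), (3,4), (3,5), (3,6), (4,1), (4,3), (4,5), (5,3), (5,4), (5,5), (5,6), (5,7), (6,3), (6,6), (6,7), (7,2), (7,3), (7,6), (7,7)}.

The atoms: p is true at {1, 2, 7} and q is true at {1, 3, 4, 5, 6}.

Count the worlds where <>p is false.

1

1: successors {3}; p there: 3:F. ✗
2: successors {2, 7}; p there: 2:T, 7:T. ✓
3: successors {2, 3, 4, 5, 6}; p there: 2:T, 3:F, 4:F, 5:F, 6:F. ✓
4: successors {1, 3, 5}; p there: 1:T, 3:F, 5:F. ✓
5: successors {3, 4, 5, 6, 7}; p there: 3:F, 4:F, 5:F, 6:F, 7:T. ✓
6: successors {3, 6, 7}; p there: 3:F, 6:F, 7:T. ✓
7: successors {2, 3, 6, 7}; p there: 2:T, 3:F, 6:F, 7:T. ✓
Satisfying worlds: {2, 3, 4, 5, 6, 7}.
So <>p fails at the other 1 world.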